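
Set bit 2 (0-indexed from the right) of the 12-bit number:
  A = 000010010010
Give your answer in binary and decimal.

Mask = 1 << 2 = 000000000100
Bit 2 of A is 0, so OR-ing with the mask flips it to 1.
  000010010010
| 000000000100
--------------
  000010010110

Answer: 000010010110 (150)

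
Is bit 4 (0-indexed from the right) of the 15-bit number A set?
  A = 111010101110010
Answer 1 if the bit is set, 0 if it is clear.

Bit 4 is the 5th from the right.
  111010101110010
            ^
That bit is 1.

Answer: 1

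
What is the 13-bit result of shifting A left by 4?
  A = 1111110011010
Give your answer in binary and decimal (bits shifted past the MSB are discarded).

Shift left by 4: drop the top 4 bit(s), append 4 zero(s) on the right.
  1111110011010  ->  discard [1111], keep [110011010], append 0000
= 1100110100000

Answer: 1100110100000 (6560)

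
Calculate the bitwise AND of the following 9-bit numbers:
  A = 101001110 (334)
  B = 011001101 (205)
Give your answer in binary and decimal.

Apply & to each column (1 only where both bits are 1):
  101001110
& 011001101
-----------
  001001100

Answer: 001001100 (76)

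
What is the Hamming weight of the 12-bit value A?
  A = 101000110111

101000110111
1-bits at positions (from bit 0 = LSB): 0, 1, 2, 4, 5, 9, 11
Count = 7

Answer: 7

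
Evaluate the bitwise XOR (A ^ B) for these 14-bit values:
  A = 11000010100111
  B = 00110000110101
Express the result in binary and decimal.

Apply ^ to each column (1 where bits differ):
  11000010100111
^ 00110000110101
----------------
  11110010010010

Answer: 11110010010010 (15506)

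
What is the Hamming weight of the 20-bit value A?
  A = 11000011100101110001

11000011100101110001
1-bits at positions (from bit 0 = LSB): 0, 4, 5, 6, 8, 11, 12, 13, 18, 19
Count = 10

Answer: 10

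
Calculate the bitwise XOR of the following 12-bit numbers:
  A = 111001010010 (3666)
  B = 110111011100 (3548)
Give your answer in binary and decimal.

Apply ^ to each column (1 where bits differ):
  111001010010
^ 110111011100
--------------
  001110001110

Answer: 001110001110 (910)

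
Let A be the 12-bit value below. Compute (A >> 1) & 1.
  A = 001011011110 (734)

Bit 1 is the 2nd from the right.
  001011011110
            ^
That bit is 1.

Answer: 1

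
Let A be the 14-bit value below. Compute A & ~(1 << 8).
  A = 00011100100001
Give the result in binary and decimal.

Mask = ~(1 << 8) = 11111011111111
Bit 8 of A is 1, so AND-ing with the mask clears it to 0.
  00011100100001
& 11111011111111
----------------
  00011000100001

Answer: 00011000100001 (1569)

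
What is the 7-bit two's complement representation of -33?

1. Binary of +33:  0100001
2. Invert bits:     1011110
3. Add 1:           1011111

Answer: 1011111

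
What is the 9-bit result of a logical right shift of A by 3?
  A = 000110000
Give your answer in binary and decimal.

Logical shift right by 3: drop the bottom 3 bit(s), prepend 3 zero(s) on the left.
  000110000  ->  keep [000110], discard [000], prepend 000
= 000000110

Answer: 000000110 (6)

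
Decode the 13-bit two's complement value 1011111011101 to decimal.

MSB is 1, so the value is negative. Find the magnitude:
1. Invert bits:  0100000100010
2. Add 1:        0100000100011  = 2083
3. Apply sign:   -2083

Answer: -2083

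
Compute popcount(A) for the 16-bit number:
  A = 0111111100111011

0111111100111011
1-bits at positions (from bit 0 = LSB): 0, 1, 3, 4, 5, 8, 9, 10, 11, 12, 13, 14
Count = 12

Answer: 12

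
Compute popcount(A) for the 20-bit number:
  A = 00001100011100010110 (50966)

00001100011100010110
1-bits at positions (from bit 0 = LSB): 1, 2, 4, 8, 9, 10, 14, 15
Count = 8

Answer: 8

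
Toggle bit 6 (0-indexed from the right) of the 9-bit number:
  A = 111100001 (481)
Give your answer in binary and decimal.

Mask = 1 << 6 = 001000000
Bit 6 of A is 1; XOR with the mask flips it to 0.
  111100001
^ 001000000
-----------
  110100001

Answer: 110100001 (417)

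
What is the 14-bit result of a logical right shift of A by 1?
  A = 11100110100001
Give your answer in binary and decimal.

Logical shift right by 1: drop the bottom 1 bit(s), prepend 1 zero(s) on the left.
  11100110100001  ->  keep [1110011010000], discard [1], prepend 0
= 01110011010000

Answer: 01110011010000 (7376)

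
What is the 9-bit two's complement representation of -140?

1. Binary of +140:  010001100
2. Invert bits:     101110011
3. Add 1:           101110100

Answer: 101110100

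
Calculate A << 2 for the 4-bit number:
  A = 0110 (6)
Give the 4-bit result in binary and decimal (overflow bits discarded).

Shift left by 2: drop the top 2 bit(s), append 2 zero(s) on the right.
  0110  ->  discard [01], keep [10], append 00
= 1000

Answer: 1000 (8)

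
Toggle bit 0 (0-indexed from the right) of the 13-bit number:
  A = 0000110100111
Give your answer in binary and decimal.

Mask = 1 << 0 = 0000000000001
Bit 0 of A is 1; XOR with the mask flips it to 0.
  0000110100111
^ 0000000000001
---------------
  0000110100110

Answer: 0000110100110 (422)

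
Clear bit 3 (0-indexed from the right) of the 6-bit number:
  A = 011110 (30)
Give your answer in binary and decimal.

Mask = ~(1 << 3) = 110111
Bit 3 of A is 1, so AND-ing with the mask clears it to 0.
  011110
& 110111
--------
  010110

Answer: 010110 (22)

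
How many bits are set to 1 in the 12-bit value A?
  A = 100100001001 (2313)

100100001001
1-bits at positions (from bit 0 = LSB): 0, 3, 8, 11
Count = 4

Answer: 4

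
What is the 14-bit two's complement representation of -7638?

1. Binary of +7638:  01110111010110
2. Invert bits:     10001000101001
3. Add 1:           10001000101010

Answer: 10001000101010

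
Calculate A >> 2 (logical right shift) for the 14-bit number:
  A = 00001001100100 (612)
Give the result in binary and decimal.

Logical shift right by 2: drop the bottom 2 bit(s), prepend 2 zero(s) on the left.
  00001001100100  ->  keep [000010011001], discard [00], prepend 00
= 00000010011001

Answer: 00000010011001 (153)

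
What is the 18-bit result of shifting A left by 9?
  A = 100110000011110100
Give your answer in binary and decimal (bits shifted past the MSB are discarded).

Shift left by 9: drop the top 9 bit(s), append 9 zero(s) on the right.
  100110000011110100  ->  discard [100110000], keep [011110100], append 000000000
= 011110100000000000

Answer: 011110100000000000 (124928)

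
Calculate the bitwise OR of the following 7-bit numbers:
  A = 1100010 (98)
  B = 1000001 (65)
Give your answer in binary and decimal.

Apply | to each column (1 where either bit is 1):
  1100010
| 1000001
---------
  1100011

Answer: 1100011 (99)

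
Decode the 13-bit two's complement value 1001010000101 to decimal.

MSB is 1, so the value is negative. Find the magnitude:
1. Invert bits:  0110101111010
2. Add 1:        0110101111011  = 3451
3. Apply sign:   -3451

Answer: -3451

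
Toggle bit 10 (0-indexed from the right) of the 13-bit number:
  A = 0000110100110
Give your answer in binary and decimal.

Mask = 1 << 10 = 0010000000000
Bit 10 of A is 0; XOR with the mask flips it to 1.
  0000110100110
^ 0010000000000
---------------
  0010110100110

Answer: 0010110100110 (1446)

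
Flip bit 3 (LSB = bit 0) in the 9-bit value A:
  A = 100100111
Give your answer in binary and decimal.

Mask = 1 << 3 = 000001000
Bit 3 of A is 0; XOR with the mask flips it to 1.
  100100111
^ 000001000
-----------
  100101111

Answer: 100101111 (303)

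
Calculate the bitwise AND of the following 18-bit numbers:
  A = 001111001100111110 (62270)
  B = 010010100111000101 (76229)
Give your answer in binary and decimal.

Apply & to each column (1 only where both bits are 1):
  001111001100111110
& 010010100111000101
--------------------
  000010000100000100

Answer: 000010000100000100 (8452)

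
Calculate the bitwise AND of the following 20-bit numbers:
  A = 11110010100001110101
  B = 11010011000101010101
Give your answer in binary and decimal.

Apply & to each column (1 only where both bits are 1):
  11110010100001110101
& 11010011000101010101
----------------------
  11010010000001010101

Answer: 11010010000001010101 (860245)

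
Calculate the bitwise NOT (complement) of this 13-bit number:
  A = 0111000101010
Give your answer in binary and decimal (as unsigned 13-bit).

Flip each bit (0->1, 1->0):
  0111000101010
  1000111010101

Answer: 1000111010101 (4565)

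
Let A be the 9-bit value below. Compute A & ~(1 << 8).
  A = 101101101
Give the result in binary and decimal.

Mask = ~(1 << 8) = 011111111
Bit 8 of A is 1, so AND-ing with the mask clears it to 0.
  101101101
& 011111111
-----------
  001101101

Answer: 001101101 (109)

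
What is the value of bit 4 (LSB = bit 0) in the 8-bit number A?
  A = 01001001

Bit 4 is the 5th from the right.
  01001001
     ^
That bit is 0.

Answer: 0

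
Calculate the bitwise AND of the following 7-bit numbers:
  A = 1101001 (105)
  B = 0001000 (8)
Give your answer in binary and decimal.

Apply & to each column (1 only where both bits are 1):
  1101001
& 0001000
---------
  0001000

Answer: 0001000 (8)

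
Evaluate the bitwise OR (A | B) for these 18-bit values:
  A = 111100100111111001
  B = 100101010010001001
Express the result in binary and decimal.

Apply | to each column (1 where either bit is 1):
  111100100111111001
| 100101010010001001
--------------------
  111101110111111001

Answer: 111101110111111001 (253433)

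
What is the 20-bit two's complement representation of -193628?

1. Binary of +193628:  00101111010001011100
2. Invert bits:     11010000101110100011
3. Add 1:           11010000101110100100

Answer: 11010000101110100100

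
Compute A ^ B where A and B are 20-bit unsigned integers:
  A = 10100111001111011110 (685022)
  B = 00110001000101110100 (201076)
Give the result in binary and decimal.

Apply ^ to each column (1 where bits differ):
  10100111001111011110
^ 00110001000101110100
----------------------
  10010110001010101010

Answer: 10010110001010101010 (615082)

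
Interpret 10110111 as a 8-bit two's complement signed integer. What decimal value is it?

MSB is 1, so the value is negative. Find the magnitude:
1. Invert bits:  01001000
2. Add 1:        01001001  = 73
3. Apply sign:   -73

Answer: -73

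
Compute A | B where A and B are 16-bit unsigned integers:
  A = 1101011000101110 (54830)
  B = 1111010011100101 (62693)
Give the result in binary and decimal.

Apply | to each column (1 where either bit is 1):
  1101011000101110
| 1111010011100101
------------------
  1111011011101111

Answer: 1111011011101111 (63215)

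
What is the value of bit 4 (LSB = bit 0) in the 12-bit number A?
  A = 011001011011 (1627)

Bit 4 is the 5th from the right.
  011001011011
         ^
That bit is 1.

Answer: 1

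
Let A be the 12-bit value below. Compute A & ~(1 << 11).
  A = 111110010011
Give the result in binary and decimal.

Mask = ~(1 << 11) = 011111111111
Bit 11 of A is 1, so AND-ing with the mask clears it to 0.
  111110010011
& 011111111111
--------------
  011110010011

Answer: 011110010011 (1939)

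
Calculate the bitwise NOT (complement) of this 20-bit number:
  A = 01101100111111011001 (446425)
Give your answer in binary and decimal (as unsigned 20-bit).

Flip each bit (0->1, 1->0):
  01101100111111011001
  10010011000000100110

Answer: 10010011000000100110 (602150)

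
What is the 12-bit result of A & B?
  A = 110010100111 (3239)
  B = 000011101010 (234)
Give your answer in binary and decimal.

Apply & to each column (1 only where both bits are 1):
  110010100111
& 000011101010
--------------
  000010100010

Answer: 000010100010 (162)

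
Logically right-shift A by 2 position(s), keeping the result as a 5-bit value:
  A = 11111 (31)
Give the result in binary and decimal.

Logical shift right by 2: drop the bottom 2 bit(s), prepend 2 zero(s) on the left.
  11111  ->  keep [111], discard [11], prepend 00
= 00111

Answer: 00111 (7)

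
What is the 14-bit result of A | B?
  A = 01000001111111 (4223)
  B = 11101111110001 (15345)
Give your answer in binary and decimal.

Apply | to each column (1 where either bit is 1):
  01000001111111
| 11101111110001
----------------
  11101111111111

Answer: 11101111111111 (15359)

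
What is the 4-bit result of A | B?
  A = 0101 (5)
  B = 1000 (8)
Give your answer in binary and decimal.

Apply | to each column (1 where either bit is 1):
  0101
| 1000
------
  1101

Answer: 1101 (13)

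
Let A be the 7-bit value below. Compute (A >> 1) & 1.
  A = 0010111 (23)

Bit 1 is the 2nd from the right.
  0010111
       ^
That bit is 1.

Answer: 1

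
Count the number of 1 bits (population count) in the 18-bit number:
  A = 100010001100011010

100010001100011010
1-bits at positions (from bit 0 = LSB): 1, 3, 4, 8, 9, 13, 17
Count = 7

Answer: 7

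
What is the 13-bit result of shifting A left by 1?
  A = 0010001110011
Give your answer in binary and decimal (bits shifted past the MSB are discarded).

Shift left by 1: drop the top 1 bit(s), append 1 zero(s) on the right.
  0010001110011  ->  discard [0], keep [010001110011], append 0
= 0100011100110

Answer: 0100011100110 (2278)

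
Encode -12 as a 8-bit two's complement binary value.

1. Binary of +12:  00001100
2. Invert bits:     11110011
3. Add 1:           11110100

Answer: 11110100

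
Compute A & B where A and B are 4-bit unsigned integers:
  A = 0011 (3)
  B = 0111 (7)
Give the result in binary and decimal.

Apply & to each column (1 only where both bits are 1):
  0011
& 0111
------
  0011

Answer: 0011 (3)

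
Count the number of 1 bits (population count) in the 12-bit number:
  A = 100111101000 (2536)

100111101000
1-bits at positions (from bit 0 = LSB): 3, 5, 6, 7, 8, 11
Count = 6

Answer: 6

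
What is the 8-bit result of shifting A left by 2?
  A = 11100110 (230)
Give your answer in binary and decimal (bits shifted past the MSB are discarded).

Shift left by 2: drop the top 2 bit(s), append 2 zero(s) on the right.
  11100110  ->  discard [11], keep [100110], append 00
= 10011000

Answer: 10011000 (152)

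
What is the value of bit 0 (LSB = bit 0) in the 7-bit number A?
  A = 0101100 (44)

Bit 0 is the 1st from the right.
  0101100
        ^
That bit is 0.

Answer: 0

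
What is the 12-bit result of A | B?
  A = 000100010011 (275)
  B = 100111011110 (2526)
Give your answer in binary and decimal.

Apply | to each column (1 where either bit is 1):
  000100010011
| 100111011110
--------------
  100111011111

Answer: 100111011111 (2527)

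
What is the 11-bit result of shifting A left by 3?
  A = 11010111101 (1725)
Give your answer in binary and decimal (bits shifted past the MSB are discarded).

Shift left by 3: drop the top 3 bit(s), append 3 zero(s) on the right.
  11010111101  ->  discard [110], keep [10111101], append 000
= 10111101000

Answer: 10111101000 (1512)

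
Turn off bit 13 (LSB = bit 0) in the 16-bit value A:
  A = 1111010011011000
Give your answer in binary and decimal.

Mask = ~(1 << 13) = 1101111111111111
Bit 13 of A is 1, so AND-ing with the mask clears it to 0.
  1111010011011000
& 1101111111111111
------------------
  1101010011011000

Answer: 1101010011011000 (54488)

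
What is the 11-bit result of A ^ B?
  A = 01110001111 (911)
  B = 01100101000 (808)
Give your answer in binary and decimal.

Apply ^ to each column (1 where bits differ):
  01110001111
^ 01100101000
-------------
  00010100111

Answer: 00010100111 (167)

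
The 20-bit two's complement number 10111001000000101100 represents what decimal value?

MSB is 1, so the value is negative. Find the magnitude:
1. Invert bits:  01000110111111010011
2. Add 1:        01000110111111010100  = 290772
3. Apply sign:   -290772

Answer: -290772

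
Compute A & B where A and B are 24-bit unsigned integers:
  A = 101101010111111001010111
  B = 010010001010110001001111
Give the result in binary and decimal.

Apply & to each column (1 only where both bits are 1):
  101101010111111001010111
& 010010001010110001001111
--------------------------
  000000000010110001000111

Answer: 000000000010110001000111 (11335)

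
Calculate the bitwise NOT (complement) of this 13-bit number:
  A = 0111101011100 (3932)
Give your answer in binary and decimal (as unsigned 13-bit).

Flip each bit (0->1, 1->0):
  0111101011100
  1000010100011

Answer: 1000010100011 (4259)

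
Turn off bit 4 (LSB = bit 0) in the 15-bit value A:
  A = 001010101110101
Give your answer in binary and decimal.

Mask = ~(1 << 4) = 111111111101111
Bit 4 of A is 1, so AND-ing with the mask clears it to 0.
  001010101110101
& 111111111101111
-----------------
  001010101100101

Answer: 001010101100101 (5477)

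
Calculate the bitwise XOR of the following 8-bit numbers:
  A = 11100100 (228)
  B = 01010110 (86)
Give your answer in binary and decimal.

Apply ^ to each column (1 where bits differ):
  11100100
^ 01010110
----------
  10110010

Answer: 10110010 (178)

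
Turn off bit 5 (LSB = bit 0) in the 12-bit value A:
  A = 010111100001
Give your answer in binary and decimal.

Mask = ~(1 << 5) = 111111011111
Bit 5 of A is 1, so AND-ing with the mask clears it to 0.
  010111100001
& 111111011111
--------------
  010111000001

Answer: 010111000001 (1473)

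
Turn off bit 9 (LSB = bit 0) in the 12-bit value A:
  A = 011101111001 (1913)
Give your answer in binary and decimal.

Mask = ~(1 << 9) = 110111111111
Bit 9 of A is 1, so AND-ing with the mask clears it to 0.
  011101111001
& 110111111111
--------------
  010101111001

Answer: 010101111001 (1401)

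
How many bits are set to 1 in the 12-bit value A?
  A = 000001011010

000001011010
1-bits at positions (from bit 0 = LSB): 1, 3, 4, 6
Count = 4

Answer: 4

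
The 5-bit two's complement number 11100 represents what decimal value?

MSB is 1, so the value is negative. Find the magnitude:
1. Invert bits:  00011
2. Add 1:        00100  = 4
3. Apply sign:   -4

Answer: -4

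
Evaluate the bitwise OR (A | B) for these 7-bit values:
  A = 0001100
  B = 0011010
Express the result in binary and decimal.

Apply | to each column (1 where either bit is 1):
  0001100
| 0011010
---------
  0011110

Answer: 0011110 (30)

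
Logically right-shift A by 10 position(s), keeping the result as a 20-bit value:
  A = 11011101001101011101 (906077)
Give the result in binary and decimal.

Logical shift right by 10: drop the bottom 10 bit(s), prepend 10 zero(s) on the left.
  11011101001101011101  ->  keep [1101110100], discard [1101011101], prepend 0000000000
= 00000000001101110100

Answer: 00000000001101110100 (884)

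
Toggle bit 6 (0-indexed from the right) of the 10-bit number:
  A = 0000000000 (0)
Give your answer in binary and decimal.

Mask = 1 << 6 = 0001000000
Bit 6 of A is 0; XOR with the mask flips it to 1.
  0000000000
^ 0001000000
------------
  0001000000

Answer: 0001000000 (64)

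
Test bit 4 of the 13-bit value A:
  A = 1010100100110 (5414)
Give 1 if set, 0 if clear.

Bit 4 is the 5th from the right.
  1010100100110
          ^
That bit is 0.

Answer: 0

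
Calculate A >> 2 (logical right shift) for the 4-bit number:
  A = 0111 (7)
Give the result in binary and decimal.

Logical shift right by 2: drop the bottom 2 bit(s), prepend 2 zero(s) on the left.
  0111  ->  keep [01], discard [11], prepend 00
= 0001

Answer: 0001 (1)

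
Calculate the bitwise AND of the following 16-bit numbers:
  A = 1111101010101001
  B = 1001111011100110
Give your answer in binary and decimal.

Apply & to each column (1 only where both bits are 1):
  1111101010101001
& 1001111011100110
------------------
  1001101010100000

Answer: 1001101010100000 (39584)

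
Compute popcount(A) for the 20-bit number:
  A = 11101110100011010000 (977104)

11101110100011010000
1-bits at positions (from bit 0 = LSB): 4, 6, 7, 11, 13, 14, 15, 17, 18, 19
Count = 10

Answer: 10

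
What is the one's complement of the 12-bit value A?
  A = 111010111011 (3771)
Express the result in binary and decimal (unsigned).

Flip each bit (0->1, 1->0):
  111010111011
  000101000100

Answer: 000101000100 (324)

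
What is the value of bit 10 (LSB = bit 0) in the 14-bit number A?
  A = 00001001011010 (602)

Bit 10 is the 11th from the right.
  00001001011010
     ^
That bit is 0.

Answer: 0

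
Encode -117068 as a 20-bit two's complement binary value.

1. Binary of +117068:  00011100100101001100
2. Invert bits:     11100011011010110011
3. Add 1:           11100011011010110100

Answer: 11100011011010110100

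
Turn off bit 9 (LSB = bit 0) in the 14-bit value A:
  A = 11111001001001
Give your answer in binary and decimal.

Mask = ~(1 << 9) = 11110111111111
Bit 9 of A is 1, so AND-ing with the mask clears it to 0.
  11111001001001
& 11110111111111
----------------
  11110001001001

Answer: 11110001001001 (15433)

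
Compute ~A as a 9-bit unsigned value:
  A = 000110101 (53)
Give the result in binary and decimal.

Flip each bit (0->1, 1->0):
  000110101
  111001010

Answer: 111001010 (458)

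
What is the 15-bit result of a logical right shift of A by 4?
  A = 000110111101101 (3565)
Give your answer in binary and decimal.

Logical shift right by 4: drop the bottom 4 bit(s), prepend 4 zero(s) on the left.
  000110111101101  ->  keep [00011011110], discard [1101], prepend 0000
= 000000011011110

Answer: 000000011011110 (222)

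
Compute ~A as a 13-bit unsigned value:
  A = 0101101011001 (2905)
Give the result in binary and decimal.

Flip each bit (0->1, 1->0):
  0101101011001
  1010010100110

Answer: 1010010100110 (5286)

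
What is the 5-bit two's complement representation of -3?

1. Binary of +3:  00011
2. Invert bits:     11100
3. Add 1:           11101

Answer: 11101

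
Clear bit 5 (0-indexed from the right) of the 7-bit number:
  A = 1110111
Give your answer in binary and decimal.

Mask = ~(1 << 5) = 1011111
Bit 5 of A is 1, so AND-ing with the mask clears it to 0.
  1110111
& 1011111
---------
  1010111

Answer: 1010111 (87)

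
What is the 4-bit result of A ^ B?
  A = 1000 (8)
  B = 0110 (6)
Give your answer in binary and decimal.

Apply ^ to each column (1 where bits differ):
  1000
^ 0110
------
  1110

Answer: 1110 (14)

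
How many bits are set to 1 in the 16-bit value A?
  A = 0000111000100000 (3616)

0000111000100000
1-bits at positions (from bit 0 = LSB): 5, 9, 10, 11
Count = 4

Answer: 4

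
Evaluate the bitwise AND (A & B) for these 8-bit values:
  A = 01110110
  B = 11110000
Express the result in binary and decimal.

Apply & to each column (1 only where both bits are 1):
  01110110
& 11110000
----------
  01110000

Answer: 01110000 (112)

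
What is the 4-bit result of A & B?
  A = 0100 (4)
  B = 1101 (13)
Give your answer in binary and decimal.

Apply & to each column (1 only where both bits are 1):
  0100
& 1101
------
  0100

Answer: 0100 (4)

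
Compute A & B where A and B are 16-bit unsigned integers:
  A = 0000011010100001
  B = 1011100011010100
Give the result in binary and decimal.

Apply & to each column (1 only where both bits are 1):
  0000011010100001
& 1011100011010100
------------------
  0000000010000000

Answer: 0000000010000000 (128)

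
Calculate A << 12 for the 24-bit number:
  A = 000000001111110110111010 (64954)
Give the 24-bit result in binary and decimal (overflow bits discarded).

Shift left by 12: drop the top 12 bit(s), append 12 zero(s) on the right.
  000000001111110110111010  ->  discard [000000001111], keep [110110111010], append 000000000000
= 110110111010000000000000

Answer: 110110111010000000000000 (14393344)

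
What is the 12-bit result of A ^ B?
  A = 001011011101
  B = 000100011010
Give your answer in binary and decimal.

Apply ^ to each column (1 where bits differ):
  001011011101
^ 000100011010
--------------
  001111000111

Answer: 001111000111 (967)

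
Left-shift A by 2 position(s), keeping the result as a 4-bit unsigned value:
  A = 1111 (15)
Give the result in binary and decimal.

Shift left by 2: drop the top 2 bit(s), append 2 zero(s) on the right.
  1111  ->  discard [11], keep [11], append 00
= 1100

Answer: 1100 (12)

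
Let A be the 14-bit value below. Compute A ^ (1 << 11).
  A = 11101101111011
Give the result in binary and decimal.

Mask = 1 << 11 = 00100000000000
Bit 11 of A is 1; XOR with the mask flips it to 0.
  11101101111011
^ 00100000000000
----------------
  11001101111011

Answer: 11001101111011 (13179)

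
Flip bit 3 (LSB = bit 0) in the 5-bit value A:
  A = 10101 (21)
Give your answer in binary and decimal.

Mask = 1 << 3 = 01000
Bit 3 of A is 0; XOR with the mask flips it to 1.
  10101
^ 01000
-------
  11101

Answer: 11101 (29)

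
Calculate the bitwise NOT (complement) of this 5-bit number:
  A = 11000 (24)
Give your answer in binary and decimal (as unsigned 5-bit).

Flip each bit (0->1, 1->0):
  11000
  00111

Answer: 00111 (7)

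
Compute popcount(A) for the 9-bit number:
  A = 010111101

010111101
1-bits at positions (from bit 0 = LSB): 0, 2, 3, 4, 5, 7
Count = 6

Answer: 6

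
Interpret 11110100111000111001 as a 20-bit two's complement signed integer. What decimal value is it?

MSB is 1, so the value is negative. Find the magnitude:
1. Invert bits:  00001011000111000110
2. Add 1:        00001011000111000111  = 45511
3. Apply sign:   -45511

Answer: -45511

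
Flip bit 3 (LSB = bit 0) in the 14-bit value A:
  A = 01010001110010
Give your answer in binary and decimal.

Mask = 1 << 3 = 00000000001000
Bit 3 of A is 0; XOR with the mask flips it to 1.
  01010001110010
^ 00000000001000
----------------
  01010001111010

Answer: 01010001111010 (5242)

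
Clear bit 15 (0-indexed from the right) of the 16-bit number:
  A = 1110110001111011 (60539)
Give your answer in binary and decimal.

Mask = ~(1 << 15) = 0111111111111111
Bit 15 of A is 1, so AND-ing with the mask clears it to 0.
  1110110001111011
& 0111111111111111
------------------
  0110110001111011

Answer: 0110110001111011 (27771)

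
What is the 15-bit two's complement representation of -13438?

1. Binary of +13438:  011010001111110
2. Invert bits:     100101110000001
3. Add 1:           100101110000010

Answer: 100101110000010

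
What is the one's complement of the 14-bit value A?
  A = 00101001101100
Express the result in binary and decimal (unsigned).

Flip each bit (0->1, 1->0):
  00101001101100
  11010110010011

Answer: 11010110010011 (13715)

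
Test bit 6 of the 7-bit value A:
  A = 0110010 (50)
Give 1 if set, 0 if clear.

Bit 6 is the 7th from the right.
  0110010
  ^
That bit is 0.

Answer: 0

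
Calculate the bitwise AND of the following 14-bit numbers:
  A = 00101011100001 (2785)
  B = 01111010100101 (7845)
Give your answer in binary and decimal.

Apply & to each column (1 only where both bits are 1):
  00101011100001
& 01111010100101
----------------
  00101010100001

Answer: 00101010100001 (2721)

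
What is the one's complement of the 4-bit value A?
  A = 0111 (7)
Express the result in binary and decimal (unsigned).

Flip each bit (0->1, 1->0):
  0111
  1000

Answer: 1000 (8)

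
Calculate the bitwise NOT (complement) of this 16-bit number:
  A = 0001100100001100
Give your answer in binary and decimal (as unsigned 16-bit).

Flip each bit (0->1, 1->0):
  0001100100001100
  1110011011110011

Answer: 1110011011110011 (59123)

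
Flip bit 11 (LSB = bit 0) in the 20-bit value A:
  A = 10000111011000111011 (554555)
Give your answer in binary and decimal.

Mask = 1 << 11 = 00000000100000000000
Bit 11 of A is 0; XOR with the mask flips it to 1.
  10000111011000111011
^ 00000000100000000000
----------------------
  10000111111000111011

Answer: 10000111111000111011 (556603)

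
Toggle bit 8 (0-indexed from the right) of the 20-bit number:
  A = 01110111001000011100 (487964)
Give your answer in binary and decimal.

Mask = 1 << 8 = 00000000000100000000
Bit 8 of A is 0; XOR with the mask flips it to 1.
  01110111001000011100
^ 00000000000100000000
----------------------
  01110111001100011100

Answer: 01110111001100011100 (488220)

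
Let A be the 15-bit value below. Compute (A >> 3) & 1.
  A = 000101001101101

Bit 3 is the 4th from the right.
  000101001101101
             ^
That bit is 1.

Answer: 1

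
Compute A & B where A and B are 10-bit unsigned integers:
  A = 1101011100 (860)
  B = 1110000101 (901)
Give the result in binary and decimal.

Apply & to each column (1 only where both bits are 1):
  1101011100
& 1110000101
------------
  1100000100

Answer: 1100000100 (772)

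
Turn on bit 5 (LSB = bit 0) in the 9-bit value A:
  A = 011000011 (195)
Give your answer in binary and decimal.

Mask = 1 << 5 = 000100000
Bit 5 of A is 0, so OR-ing with the mask flips it to 1.
  011000011
| 000100000
-----------
  011100011

Answer: 011100011 (227)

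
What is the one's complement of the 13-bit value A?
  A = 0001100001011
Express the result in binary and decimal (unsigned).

Flip each bit (0->1, 1->0):
  0001100001011
  1110011110100

Answer: 1110011110100 (7412)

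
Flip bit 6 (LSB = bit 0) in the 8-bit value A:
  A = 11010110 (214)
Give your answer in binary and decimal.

Mask = 1 << 6 = 01000000
Bit 6 of A is 1; XOR with the mask flips it to 0.
  11010110
^ 01000000
----------
  10010110

Answer: 10010110 (150)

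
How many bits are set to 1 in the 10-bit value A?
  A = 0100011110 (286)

0100011110
1-bits at positions (from bit 0 = LSB): 1, 2, 3, 4, 8
Count = 5

Answer: 5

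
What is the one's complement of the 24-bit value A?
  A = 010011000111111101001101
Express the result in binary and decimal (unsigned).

Flip each bit (0->1, 1->0):
  010011000111111101001101
  101100111000000010110010

Answer: 101100111000000010110010 (11763890)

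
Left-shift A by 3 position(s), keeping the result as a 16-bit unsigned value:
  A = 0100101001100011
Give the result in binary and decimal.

Shift left by 3: drop the top 3 bit(s), append 3 zero(s) on the right.
  0100101001100011  ->  discard [010], keep [0101001100011], append 000
= 0101001100011000

Answer: 0101001100011000 (21272)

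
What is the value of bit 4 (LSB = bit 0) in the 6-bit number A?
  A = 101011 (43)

Bit 4 is the 5th from the right.
  101011
   ^
That bit is 0.

Answer: 0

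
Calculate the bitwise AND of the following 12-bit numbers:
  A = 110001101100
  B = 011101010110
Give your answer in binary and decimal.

Apply & to each column (1 only where both bits are 1):
  110001101100
& 011101010110
--------------
  010001000100

Answer: 010001000100 (1092)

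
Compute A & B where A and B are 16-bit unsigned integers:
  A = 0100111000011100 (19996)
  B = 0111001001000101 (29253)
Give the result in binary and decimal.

Apply & to each column (1 only where both bits are 1):
  0100111000011100
& 0111001001000101
------------------
  0100001000000100

Answer: 0100001000000100 (16900)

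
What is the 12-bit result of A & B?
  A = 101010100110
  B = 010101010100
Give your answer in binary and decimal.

Apply & to each column (1 only where both bits are 1):
  101010100110
& 010101010100
--------------
  000000000100

Answer: 000000000100 (4)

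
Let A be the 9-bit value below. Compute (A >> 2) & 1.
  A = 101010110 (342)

Bit 2 is the 3rd from the right.
  101010110
        ^
That bit is 1.

Answer: 1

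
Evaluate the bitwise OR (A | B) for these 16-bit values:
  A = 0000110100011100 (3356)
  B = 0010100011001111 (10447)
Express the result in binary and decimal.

Apply | to each column (1 where either bit is 1):
  0000110100011100
| 0010100011001111
------------------
  0010110111011111

Answer: 0010110111011111 (11743)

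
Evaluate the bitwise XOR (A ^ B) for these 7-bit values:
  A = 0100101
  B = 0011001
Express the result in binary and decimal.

Apply ^ to each column (1 where bits differ):
  0100101
^ 0011001
---------
  0111100

Answer: 0111100 (60)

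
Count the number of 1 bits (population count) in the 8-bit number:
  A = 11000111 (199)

11000111
1-bits at positions (from bit 0 = LSB): 0, 1, 2, 6, 7
Count = 5

Answer: 5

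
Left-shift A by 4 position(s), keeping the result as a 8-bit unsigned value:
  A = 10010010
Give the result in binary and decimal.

Shift left by 4: drop the top 4 bit(s), append 4 zero(s) on the right.
  10010010  ->  discard [1001], keep [0010], append 0000
= 00100000

Answer: 00100000 (32)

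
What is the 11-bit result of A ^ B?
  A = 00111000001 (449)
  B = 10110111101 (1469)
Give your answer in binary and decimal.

Apply ^ to each column (1 where bits differ):
  00111000001
^ 10110111101
-------------
  10001111100

Answer: 10001111100 (1148)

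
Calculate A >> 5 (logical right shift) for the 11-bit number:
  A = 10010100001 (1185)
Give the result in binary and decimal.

Logical shift right by 5: drop the bottom 5 bit(s), prepend 5 zero(s) on the left.
  10010100001  ->  keep [100101], discard [00001], prepend 00000
= 00000100101

Answer: 00000100101 (37)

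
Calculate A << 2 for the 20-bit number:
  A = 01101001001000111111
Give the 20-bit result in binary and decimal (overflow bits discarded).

Shift left by 2: drop the top 2 bit(s), append 2 zero(s) on the right.
  01101001001000111111  ->  discard [01], keep [101001001000111111], append 00
= 10100100100011111100

Answer: 10100100100011111100 (674044)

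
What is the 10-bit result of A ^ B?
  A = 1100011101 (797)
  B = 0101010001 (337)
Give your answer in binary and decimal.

Apply ^ to each column (1 where bits differ):
  1100011101
^ 0101010001
------------
  1001001100

Answer: 1001001100 (588)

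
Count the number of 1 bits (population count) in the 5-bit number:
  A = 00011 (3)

00011
1-bits at positions (from bit 0 = LSB): 0, 1
Count = 2

Answer: 2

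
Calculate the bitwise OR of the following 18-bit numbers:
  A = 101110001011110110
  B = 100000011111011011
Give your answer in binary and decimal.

Apply | to each column (1 where either bit is 1):
  101110001011110110
| 100000011111011011
--------------------
  101110011111111111

Answer: 101110011111111111 (190463)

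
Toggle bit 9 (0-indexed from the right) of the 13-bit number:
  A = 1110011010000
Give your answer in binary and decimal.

Mask = 1 << 9 = 0001000000000
Bit 9 of A is 0; XOR with the mask flips it to 1.
  1110011010000
^ 0001000000000
---------------
  1111011010000

Answer: 1111011010000 (7888)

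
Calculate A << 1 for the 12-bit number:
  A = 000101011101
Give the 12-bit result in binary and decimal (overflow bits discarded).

Shift left by 1: drop the top 1 bit(s), append 1 zero(s) on the right.
  000101011101  ->  discard [0], keep [00101011101], append 0
= 001010111010

Answer: 001010111010 (698)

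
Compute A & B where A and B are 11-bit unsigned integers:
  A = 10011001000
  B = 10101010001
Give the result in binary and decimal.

Apply & to each column (1 only where both bits are 1):
  10011001000
& 10101010001
-------------
  10001000000

Answer: 10001000000 (1088)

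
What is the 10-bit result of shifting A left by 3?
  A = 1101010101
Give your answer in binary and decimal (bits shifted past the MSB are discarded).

Shift left by 3: drop the top 3 bit(s), append 3 zero(s) on the right.
  1101010101  ->  discard [110], keep [1010101], append 000
= 1010101000

Answer: 1010101000 (680)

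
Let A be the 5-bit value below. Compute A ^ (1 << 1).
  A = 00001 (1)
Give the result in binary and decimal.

Mask = 1 << 1 = 00010
Bit 1 of A is 0; XOR with the mask flips it to 1.
  00001
^ 00010
-------
  00011

Answer: 00011 (3)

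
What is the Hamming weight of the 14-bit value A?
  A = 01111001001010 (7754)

01111001001010
1-bits at positions (from bit 0 = LSB): 1, 3, 6, 9, 10, 11, 12
Count = 7

Answer: 7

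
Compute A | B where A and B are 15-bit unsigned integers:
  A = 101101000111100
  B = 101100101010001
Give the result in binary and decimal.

Apply | to each column (1 where either bit is 1):
  101101000111100
| 101100101010001
-----------------
  101101101111101

Answer: 101101101111101 (23421)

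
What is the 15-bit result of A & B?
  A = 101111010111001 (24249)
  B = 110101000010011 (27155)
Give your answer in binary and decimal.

Apply & to each column (1 only where both bits are 1):
  101111010111001
& 110101000010011
-----------------
  100101000010001

Answer: 100101000010001 (18961)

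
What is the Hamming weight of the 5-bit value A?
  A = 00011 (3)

00011
1-bits at positions (from bit 0 = LSB): 0, 1
Count = 2

Answer: 2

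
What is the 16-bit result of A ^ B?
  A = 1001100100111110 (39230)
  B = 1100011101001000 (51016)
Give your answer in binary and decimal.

Apply ^ to each column (1 where bits differ):
  1001100100111110
^ 1100011101001000
------------------
  0101111001110110

Answer: 0101111001110110 (24182)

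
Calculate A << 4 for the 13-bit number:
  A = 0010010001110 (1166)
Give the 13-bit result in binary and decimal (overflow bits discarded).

Shift left by 4: drop the top 4 bit(s), append 4 zero(s) on the right.
  0010010001110  ->  discard [0010], keep [010001110], append 0000
= 0100011100000

Answer: 0100011100000 (2272)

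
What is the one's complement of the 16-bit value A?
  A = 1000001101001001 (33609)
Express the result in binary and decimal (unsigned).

Flip each bit (0->1, 1->0):
  1000001101001001
  0111110010110110

Answer: 0111110010110110 (31926)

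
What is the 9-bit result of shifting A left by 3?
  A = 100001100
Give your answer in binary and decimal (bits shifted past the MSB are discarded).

Shift left by 3: drop the top 3 bit(s), append 3 zero(s) on the right.
  100001100  ->  discard [100], keep [001100], append 000
= 001100000

Answer: 001100000 (96)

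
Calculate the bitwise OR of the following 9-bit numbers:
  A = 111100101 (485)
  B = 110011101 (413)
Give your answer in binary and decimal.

Apply | to each column (1 where either bit is 1):
  111100101
| 110011101
-----------
  111111101

Answer: 111111101 (509)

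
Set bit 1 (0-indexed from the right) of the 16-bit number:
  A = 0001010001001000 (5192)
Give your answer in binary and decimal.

Mask = 1 << 1 = 0000000000000010
Bit 1 of A is 0, so OR-ing with the mask flips it to 1.
  0001010001001000
| 0000000000000010
------------------
  0001010001001010

Answer: 0001010001001010 (5194)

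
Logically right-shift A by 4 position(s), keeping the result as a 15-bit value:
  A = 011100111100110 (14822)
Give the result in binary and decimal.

Logical shift right by 4: drop the bottom 4 bit(s), prepend 4 zero(s) on the left.
  011100111100110  ->  keep [01110011110], discard [0110], prepend 0000
= 000001110011110

Answer: 000001110011110 (926)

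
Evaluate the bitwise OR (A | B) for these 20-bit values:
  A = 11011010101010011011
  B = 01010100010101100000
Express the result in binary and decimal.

Apply | to each column (1 where either bit is 1):
  11011010101010011011
| 01010100010101100000
----------------------
  11011110111111111011

Answer: 11011110111111111011 (913403)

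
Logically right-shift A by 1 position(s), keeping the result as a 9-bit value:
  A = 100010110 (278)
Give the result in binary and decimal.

Logical shift right by 1: drop the bottom 1 bit(s), prepend 1 zero(s) on the left.
  100010110  ->  keep [10001011], discard [0], prepend 0
= 010001011

Answer: 010001011 (139)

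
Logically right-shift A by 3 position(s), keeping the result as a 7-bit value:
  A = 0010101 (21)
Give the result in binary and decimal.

Logical shift right by 3: drop the bottom 3 bit(s), prepend 3 zero(s) on the left.
  0010101  ->  keep [0010], discard [101], prepend 000
= 0000010

Answer: 0000010 (2)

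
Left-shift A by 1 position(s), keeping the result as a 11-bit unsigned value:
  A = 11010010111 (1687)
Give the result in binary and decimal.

Shift left by 1: drop the top 1 bit(s), append 1 zero(s) on the right.
  11010010111  ->  discard [1], keep [1010010111], append 0
= 10100101110

Answer: 10100101110 (1326)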